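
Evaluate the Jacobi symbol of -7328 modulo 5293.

-1

Reduce the numerator: -7328 ≡ 3258 (mod 5293), so (-7328/5293) = (3258/5293).
Factor out 2: 3258 = 2·1629. Since 5293 ≡ 5 (mod 8), (2/5293) = -1. Now have -(1629/5293).
1629 ≡ 1 (mod 4), so quadratic reciprocity gives (1629/5293) = (5293/1629). Reduce: 5293 ≡ 406 (mod 1629). Now have -(406/1629).
Factor out 2: 406 = 2·203. Since 1629 ≡ 5 (mod 8), (2/1629) = -1. Now have (203/1629).
1629 ≡ 1 (mod 4), so quadratic reciprocity gives (203/1629) = (1629/203). Reduce: 1629 ≡ 5 (mod 203). Now have (5/203).
5 ≡ 1 (mod 4), so quadratic reciprocity gives (5/203) = (203/5). Reduce: 203 ≡ 3 (mod 5). Now have (3/5).
5 ≡ 1 (mod 4), so quadratic reciprocity gives (3/5) = (5/3). Reduce: 5 ≡ 2 (mod 3). Now have (2/3).
Factor out 2: 2 = 2. Since 3 ≡ 3 (mod 8), (2/3) = -1. Now have -(1/3).
(1/3) = 1. Collecting the sign factors: -1.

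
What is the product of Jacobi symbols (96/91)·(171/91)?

By multiplicativity, (96·171/91) = (96/91)·(171/91).
First factor (96/91):
(96/91)
  = (5/91)    [96 ≡ 5 mod 91]
  = (91/5)    [QR: 5 ≡ 1 mod 4, sign kept]
  = (1/5)    [91 ≡ 1 mod 5]
  = 1    [(1/5) = 1]
Second factor (171/91):
(171/91)
  = (80/91)    [171 ≡ 80 mod 91]
  = (5/91)    [91 ≡ 3 mod 8 ⇒ (2/91)^4 = +1]
  = (91/5)    [QR: 5 ≡ 1 mod 4, sign kept]
  = (1/5)    [91 ≡ 1 mod 5]
  = 1    [(1/5) = 1]
Product: (1)·(1) = 1.

1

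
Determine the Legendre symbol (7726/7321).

(7726/7321)
  = (405/7321)    [7726 ≡ 405 mod 7321]
  = (7321/405)    [QR: 405 ≡ 1 mod 4, sign kept]
  = (31/405)    [7321 ≡ 31 mod 405]
  = (405/31)    [QR: 405 ≡ 1 mod 4, sign kept]
  = (2/31)    [405 ≡ 2 mod 31]
  = (1/31)    [31 ≡ 7 mod 8 ⇒ (2/31) = +1]
  = 1    [(1/31) = 1]

1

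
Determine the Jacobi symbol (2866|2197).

-1

(2866|2197)
  = (669|2197)    [2866 ≡ 669 mod 2197]
  = (2197|669)    [QR: 669 ≡ 1 mod 4, sign kept]
  = (190|669)    [2197 ≡ 190 mod 669]
  = -(95|669)    [669 ≡ 5 mod 8 ⇒ (2|669) = -1]
  = -(669|95)    [QR: 669 ≡ 1 mod 4, sign kept]
  = -(4|95)    [669 ≡ 4 mod 95]
  = -(1|95)    [95 ≡ 7 mod 8 ⇒ (2|95)^2 = +1]
  = -1    [(1|95) = 1]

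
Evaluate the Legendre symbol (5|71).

5 ≡ 1 (mod 4), so quadratic reciprocity gives (5|71) = (71|5). Reduce: 71 ≡ 1 (mod 5). Now have (1|5).
(1|5) = 1. Collecting the sign factors: 1.

1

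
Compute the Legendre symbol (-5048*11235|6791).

-1

By multiplicativity, (-5048·11235|6791) = (-5048|6791)·(11235|6791).
First factor (-5048|6791):
(-5048|6791)
  = (1743|6791)    [-5048 ≡ 1743 mod 6791]
  = -(6791|1743)    [QR: both ≡ 3 mod 4, sign flips]
  = -(1562|1743)    [6791 ≡ 1562 mod 1743]
  = -(781|1743)    [1743 ≡ 7 mod 8 ⇒ (2|1743) = +1]
  = -(1743|781)    [QR: 781 ≡ 1 mod 4, sign kept]
  = -(181|781)    [1743 ≡ 181 mod 781]
  = -(781|181)    [QR: 181 ≡ 1 mod 4, sign kept]
  = -(57|181)    [781 ≡ 57 mod 181]
  = -(181|57)    [QR: 57 ≡ 1 mod 4, sign kept]
  = -(10|57)    [181 ≡ 10 mod 57]
  = -(5|57)    [57 ≡ 1 mod 8 ⇒ (2|57) = +1]
  = -(57|5)    [QR: 5 ≡ 1 mod 4, sign kept]
  = -(2|5)    [57 ≡ 2 mod 5]
  = (1|5)    [5 ≡ 5 mod 8 ⇒ (2|5) = -1]
  = 1    [(1|5) = 1]
Second factor (11235|6791):
(11235|6791)
  = (4444|6791)    [11235 ≡ 4444 mod 6791]
  = (1111|6791)    [6791 ≡ 7 mod 8 ⇒ (2|6791)^2 = +1]
  = -(6791|1111)    [QR: both ≡ 3 mod 4, sign flips]
  = -(125|1111)    [6791 ≡ 125 mod 1111]
  = -(1111|125)    [QR: 125 ≡ 1 mod 4, sign kept]
  = -(111|125)    [1111 ≡ 111 mod 125]
  = -(125|111)    [QR: 125 ≡ 1 mod 4, sign kept]
  = -(14|111)    [125 ≡ 14 mod 111]
  = -(7|111)    [111 ≡ 7 mod 8 ⇒ (2|111) = +1]
  = (111|7)    [QR: both ≡ 3 mod 4, sign flips]
  = (6|7)    [111 ≡ 6 mod 7]
  = (3|7)    [7 ≡ 7 mod 8 ⇒ (2|7) = +1]
  = -(7|3)    [QR: both ≡ 3 mod 4, sign flips]
  = -(1|3)    [7 ≡ 1 mod 3]
  = -1    [(1|3) = 1]
Product: (1)·(-1) = -1.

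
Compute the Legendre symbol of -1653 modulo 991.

1

(-1653/991)
  = (329/991)    [-1653 ≡ 329 mod 991]
  = (991/329)    [QR: 329 ≡ 1 mod 4, sign kept]
  = (4/329)    [991 ≡ 4 mod 329]
  = (1/329)    [329 ≡ 1 mod 8 ⇒ (2/329)^2 = +1]
  = 1    [(1/329) = 1]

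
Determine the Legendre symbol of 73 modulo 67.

1

Reduce the numerator: 73 ≡ 6 (mod 67), so (73/67) = (6/67).
Factor out 2: 6 = 2·3. Since 67 ≡ 3 (mod 8), (2/67) = -1. Now have -(3/67).
Both 3 ≡ 3 and 67 ≡ 3 (mod 4), so reciprocity gives (3/67) = -(67/3). Reduce: 67 ≡ 1 (mod 3). Now have (1/3).
(1/3) = 1. Collecting the sign factors: 1.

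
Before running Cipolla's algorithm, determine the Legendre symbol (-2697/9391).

Reduce the numerator: -2697 ≡ 6694 (mod 9391), so (-2697/9391) = (6694/9391).
Factor out 2: 6694 = 2·3347. Since 9391 ≡ 7 (mod 8), (2/9391) = +1. Now have (3347/9391).
Both 3347 ≡ 3 and 9391 ≡ 3 (mod 4), so reciprocity gives (3347/9391) = -(9391/3347). Reduce: 9391 ≡ 2697 (mod 3347). Now have -(2697/3347).
2697 ≡ 1 (mod 4), so quadratic reciprocity gives (2697/3347) = (3347/2697). Reduce: 3347 ≡ 650 (mod 2697). Now have -(650/2697).
Factor out 2: 650 = 2·325. Since 2697 ≡ 1 (mod 8), (2/2697) = +1. Now have -(325/2697).
325 ≡ 1 (mod 4), so quadratic reciprocity gives (325/2697) = (2697/325). Reduce: 2697 ≡ 97 (mod 325). Now have -(97/325).
97 ≡ 1 (mod 4), so quadratic reciprocity gives (97/325) = (325/97). Reduce: 325 ≡ 34 (mod 97). Now have -(34/97).
Factor out 2: 34 = 2·17. Since 97 ≡ 1 (mod 8), (2/97) = +1. Now have -(17/97).
17 ≡ 1 (mod 4), so quadratic reciprocity gives (17/97) = (97/17). Reduce: 97 ≡ 12 (mod 17). Now have -(12/17).
Factor out 2: 12 = 2^2·3. Since 17 ≡ 1 (mod 8), (2/17) = +1, and (2/17)^2 = +1. Now have -(3/17).
17 ≡ 1 (mod 4), so quadratic reciprocity gives (3/17) = (17/3). Reduce: 17 ≡ 2 (mod 3). Now have -(2/3).
Factor out 2: 2 = 2. Since 3 ≡ 3 (mod 8), (2/3) = -1. Now have (1/3).
(1/3) = 1. Collecting the sign factors: 1.

1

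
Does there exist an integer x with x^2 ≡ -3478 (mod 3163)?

(-3478/3163)
  = -(3478/3163)    [3163 ≡ 3 mod 4 ⇒ (-1/3163) = -1]
  = -(315/3163)    [3478 ≡ 315 mod 3163]
  = (3163/315)    [QR: both ≡ 3 mod 4, sign flips]
  = (13/315)    [3163 ≡ 13 mod 315]
  = (315/13)    [QR: 13 ≡ 1 mod 4, sign kept]
  = (3/13)    [315 ≡ 3 mod 13]
  = (13/3)    [QR: 13 ≡ 1 mod 4, sign kept]
  = (1/3)    [13 ≡ 1 mod 3]
  = 1    [(1/3) = 1]
The Legendre symbol is 1, so x^2 ≡ -3478 (mod 3163) has solution.

yes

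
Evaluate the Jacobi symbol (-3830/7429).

-1

(-3830/7429)
  = (3599/7429)    [-3830 ≡ 3599 mod 7429]
  = (7429/3599)    [QR: 7429 ≡ 1 mod 4, sign kept]
  = (231/3599)    [7429 ≡ 231 mod 3599]
  = -(3599/231)    [QR: both ≡ 3 mod 4, sign flips]
  = -(134/231)    [3599 ≡ 134 mod 231]
  = -(67/231)    [231 ≡ 7 mod 8 ⇒ (2/231) = +1]
  = (231/67)    [QR: both ≡ 3 mod 4, sign flips]
  = (30/67)    [231 ≡ 30 mod 67]
  = -(15/67)    [67 ≡ 3 mod 8 ⇒ (2/67) = -1]
  = (67/15)    [QR: both ≡ 3 mod 4, sign flips]
  = (7/15)    [67 ≡ 7 mod 15]
  = -(15/7)    [QR: both ≡ 3 mod 4, sign flips]
  = -(1/7)    [15 ≡ 1 mod 7]
  = -1    [(1/7) = 1]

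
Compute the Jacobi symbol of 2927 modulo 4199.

(2927/4199)
  = -(4199/2927)    [QR: both ≡ 3 mod 4, sign flips]
  = -(1272/2927)    [4199 ≡ 1272 mod 2927]
  = -(159/2927)    [2927 ≡ 7 mod 8 ⇒ (2/2927)^3 = +1]
  = (2927/159)    [QR: both ≡ 3 mod 4, sign flips]
  = (65/159)    [2927 ≡ 65 mod 159]
  = (159/65)    [QR: 65 ≡ 1 mod 4, sign kept]
  = (29/65)    [159 ≡ 29 mod 65]
  = (65/29)    [QR: 29 ≡ 1 mod 4, sign kept]
  = (7/29)    [65 ≡ 7 mod 29]
  = (29/7)    [QR: 29 ≡ 1 mod 4, sign kept]
  = (1/7)    [29 ≡ 1 mod 7]
  = 1    [(1/7) = 1]

1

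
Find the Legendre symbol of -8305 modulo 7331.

(-8305 / 7331)
  = (6357 / 7331)    [-8305 ≡ 6357 mod 7331]
  = (7331 / 6357)    [QR: 6357 ≡ 1 mod 4, sign kept]
  = (974 / 6357)    [7331 ≡ 974 mod 6357]
  = -(487 / 6357)    [6357 ≡ 5 mod 8 ⇒ (2 / 6357) = -1]
  = -(6357 / 487)    [QR: 6357 ≡ 1 mod 4, sign kept]
  = -(26 / 487)    [6357 ≡ 26 mod 487]
  = -(13 / 487)    [487 ≡ 7 mod 8 ⇒ (2 / 487) = +1]
  = -(487 / 13)    [QR: 13 ≡ 1 mod 4, sign kept]
  = -(6 / 13)    [487 ≡ 6 mod 13]
  = (3 / 13)    [13 ≡ 5 mod 8 ⇒ (2 / 13) = -1]
  = (13 / 3)    [QR: 13 ≡ 1 mod 4, sign kept]
  = (1 / 3)    [13 ≡ 1 mod 3]
  = 1    [(1 / 3) = 1]

1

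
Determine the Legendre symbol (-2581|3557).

1

Reduce the numerator: -2581 ≡ 976 (mod 3557), so (-2581|3557) = (976|3557).
Factor out 2: 976 = 2^4·61. Since 3557 ≡ 5 (mod 8), (2|3557) = -1, and (2|3557)^4 = +1. Now have (61|3557).
61 ≡ 1 (mod 4), so quadratic reciprocity gives (61|3557) = (3557|61). Reduce: 3557 ≡ 19 (mod 61). Now have (19|61).
61 ≡ 1 (mod 4), so quadratic reciprocity gives (19|61) = (61|19). Reduce: 61 ≡ 4 (mod 19). Now have (4|19).
Factor out 2: 4 = 2^2. Since 19 ≡ 3 (mod 8), (2|19) = -1, and (2|19)^2 = +1. Now have (1|19).
(1|19) = 1. Collecting the sign factors: 1.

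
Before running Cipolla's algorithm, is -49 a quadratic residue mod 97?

Pull out -1: (-49/97) = (-1/97)·(49/97). Since 97 ≡ 1 (mod 4), (-1/97) = +1. Now have (49/97).
49 ≡ 1 (mod 4), so quadratic reciprocity gives (49/97) = (97/49). Reduce: 97 ≡ 48 (mod 49). Now have (48/49).
Factor out 2: 48 = 2^4·3. Since 49 ≡ 1 (mod 8), (2/49) = +1, and (2/49)^4 = +1. Now have (3/49).
49 ≡ 1 (mod 4), so quadratic reciprocity gives (3/49) = (49/3). Reduce: 49 ≡ 1 (mod 3). Now have (1/3).
(1/3) = 1. Collecting the sign factors: 1.
(-49/97) = 1, and 97 is prime, so -49 is a quadratic residue mod 97.

yes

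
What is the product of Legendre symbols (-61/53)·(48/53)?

By multiplicativity, (-61·48/53) = (-61/53)·(48/53).
First factor (-61/53):
(-61/53)
  = (61/53)    [53 ≡ 1 mod 4 ⇒ (-1/53) = +1]
  = (8/53)    [61 ≡ 8 mod 53]
  = -(1/53)    [53 ≡ 5 mod 8 ⇒ (2/53)^3 = -1]
  = -1    [(1/53) = 1]
Second factor (48/53):
(48/53)
  = (3/53)    [53 ≡ 5 mod 8 ⇒ (2/53)^4 = +1]
  = (53/3)    [QR: 53 ≡ 1 mod 4, sign kept]
  = (2/3)    [53 ≡ 2 mod 3]
  = -(1/3)    [3 ≡ 3 mod 8 ⇒ (2/3) = -1]
  = -1    [(1/3) = 1]
Product: (-1)·(-1) = 1.

1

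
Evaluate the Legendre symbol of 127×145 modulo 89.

By multiplicativity, (127·145 / 89) = (127 / 89)·(145 / 89).
First factor (127 / 89):
Reduce the numerator: 127 ≡ 38 (mod 89), so (127 / 89) = (38 / 89).
Factor out 2: 38 = 2·19. Since 89 ≡ 1 (mod 8), (2 / 89) = +1. Now have (19 / 89).
89 ≡ 1 (mod 4), so quadratic reciprocity gives (19 / 89) = (89 / 19). Reduce: 89 ≡ 13 (mod 19). Now have (13 / 19).
13 ≡ 1 (mod 4), so quadratic reciprocity gives (13 / 19) = (19 / 13). Reduce: 19 ≡ 6 (mod 13). Now have (6 / 13).
Factor out 2: 6 = 2·3. Since 13 ≡ 5 (mod 8), (2 / 13) = -1. Now have -(3 / 13).
13 ≡ 1 (mod 4), so quadratic reciprocity gives (3 / 13) = (13 / 3). Reduce: 13 ≡ 1 (mod 3). Now have -(1 / 3).
(1 / 3) = 1. Collecting the sign factors: -1.
Second factor (145 / 89):
Reduce the numerator: 145 ≡ 56 (mod 89), so (145 / 89) = (56 / 89).
Factor out 2: 56 = 2^3·7. Since 89 ≡ 1 (mod 8), (2 / 89) = +1, and (2 / 89)^3 = +1. Now have (7 / 89).
89 ≡ 1 (mod 4), so quadratic reciprocity gives (7 / 89) = (89 / 7). Reduce: 89 ≡ 5 (mod 7). Now have (5 / 7).
5 ≡ 1 (mod 4), so quadratic reciprocity gives (5 / 7) = (7 / 5). Reduce: 7 ≡ 2 (mod 5). Now have (2 / 5).
Factor out 2: 2 = 2. Since 5 ≡ 5 (mod 8), (2 / 5) = -1. Now have -(1 / 5).
(1 / 5) = 1. Collecting the sign factors: -1.
Product: (-1)·(-1) = 1.

1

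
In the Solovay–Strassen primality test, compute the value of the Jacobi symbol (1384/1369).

1

Reduce the numerator: 1384 ≡ 15 (mod 1369), so (1384/1369) = (15/1369).
1369 ≡ 1 (mod 4), so quadratic reciprocity gives (15/1369) = (1369/15). Reduce: 1369 ≡ 4 (mod 15). Now have (4/15).
Factor out 2: 4 = 2^2. Since 15 ≡ 7 (mod 8), (2/15) = +1, and (2/15)^2 = +1. Now have (1/15).
(1/15) = 1. Collecting the sign factors: 1.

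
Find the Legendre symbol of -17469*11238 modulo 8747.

By multiplicativity, (-17469·11238|8747) = (-17469|8747)·(11238|8747).
First factor (-17469|8747):
Reduce the numerator: -17469 ≡ 25 (mod 8747), so (-17469|8747) = (25|8747).
25 ≡ 1 (mod 4), so quadratic reciprocity gives (25|8747) = (8747|25). Reduce: 8747 ≡ 22 (mod 25). Now have (22|25).
Factor out 2: 22 = 2·11. Since 25 ≡ 1 (mod 8), (2|25) = +1. Now have (11|25).
25 ≡ 1 (mod 4), so quadratic reciprocity gives (11|25) = (25|11). Reduce: 25 ≡ 3 (mod 11). Now have (3|11).
Both 3 ≡ 3 and 11 ≡ 3 (mod 4), so reciprocity gives (3|11) = -(11|3). Reduce: 11 ≡ 2 (mod 3). Now have -(2|3).
Factor out 2: 2 = 2. Since 3 ≡ 3 (mod 8), (2|3) = -1. Now have (1|3).
(1|3) = 1. Collecting the sign factors: 1.
Second factor (11238|8747):
Reduce the numerator: 11238 ≡ 2491 (mod 8747), so (11238|8747) = (2491|8747).
Both 2491 ≡ 3 and 8747 ≡ 3 (mod 4), so reciprocity gives (2491|8747) = -(8747|2491). Reduce: 8747 ≡ 1274 (mod 2491). Now have -(1274|2491).
Factor out 2: 1274 = 2·637. Since 2491 ≡ 3 (mod 8), (2|2491) = -1. Now have (637|2491).
637 ≡ 1 (mod 4), so quadratic reciprocity gives (637|2491) = (2491|637). Reduce: 2491 ≡ 580 (mod 637). Now have (580|637).
Factor out 2: 580 = 2^2·145. Since 637 ≡ 5 (mod 8), (2|637) = -1, and (2|637)^2 = +1. Now have (145|637).
145 ≡ 1 (mod 4), so quadratic reciprocity gives (145|637) = (637|145). Reduce: 637 ≡ 57 (mod 145). Now have (57|145).
57 ≡ 1 (mod 4), so quadratic reciprocity gives (57|145) = (145|57). Reduce: 145 ≡ 31 (mod 57). Now have (31|57).
57 ≡ 1 (mod 4), so quadratic reciprocity gives (31|57) = (57|31). Reduce: 57 ≡ 26 (mod 31). Now have (26|31).
Factor out 2: 26 = 2·13. Since 31 ≡ 7 (mod 8), (2|31) = +1. Now have (13|31).
13 ≡ 1 (mod 4), so quadratic reciprocity gives (13|31) = (31|13). Reduce: 31 ≡ 5 (mod 13). Now have (5|13).
5 ≡ 1 (mod 4), so quadratic reciprocity gives (5|13) = (13|5). Reduce: 13 ≡ 3 (mod 5). Now have (3|5).
5 ≡ 1 (mod 4), so quadratic reciprocity gives (3|5) = (5|3). Reduce: 5 ≡ 2 (mod 3). Now have (2|3).
Factor out 2: 2 = 2. Since 3 ≡ 3 (mod 8), (2|3) = -1. Now have -(1|3).
(1|3) = 1. Collecting the sign factors: -1.
Product: (1)·(-1) = -1.

-1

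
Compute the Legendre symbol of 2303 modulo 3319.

1

(2303/3319)
  = -(3319/2303)    [QR: both ≡ 3 mod 4, sign flips]
  = -(1016/2303)    [3319 ≡ 1016 mod 2303]
  = -(127/2303)    [2303 ≡ 7 mod 8 ⇒ (2/2303)^3 = +1]
  = (2303/127)    [QR: both ≡ 3 mod 4, sign flips]
  = (17/127)    [2303 ≡ 17 mod 127]
  = (127/17)    [QR: 17 ≡ 1 mod 4, sign kept]
  = (8/17)    [127 ≡ 8 mod 17]
  = (1/17)    [17 ≡ 1 mod 8 ⇒ (2/17)^3 = +1]
  = 1    [(1/17) = 1]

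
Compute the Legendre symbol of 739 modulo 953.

-1

953 ≡ 1 (mod 4), so quadratic reciprocity gives (739/953) = (953/739). Reduce: 953 ≡ 214 (mod 739). Now have (214/739).
Factor out 2: 214 = 2·107. Since 739 ≡ 3 (mod 8), (2/739) = -1. Now have -(107/739).
Both 107 ≡ 3 and 739 ≡ 3 (mod 4), so reciprocity gives (107/739) = -(739/107). Reduce: 739 ≡ 97 (mod 107). Now have (97/107).
97 ≡ 1 (mod 4), so quadratic reciprocity gives (97/107) = (107/97). Reduce: 107 ≡ 10 (mod 97). Now have (10/97).
Factor out 2: 10 = 2·5. Since 97 ≡ 1 (mod 8), (2/97) = +1. Now have (5/97).
5 ≡ 1 (mod 4), so quadratic reciprocity gives (5/97) = (97/5). Reduce: 97 ≡ 2 (mod 5). Now have (2/5).
Factor out 2: 2 = 2. Since 5 ≡ 5 (mod 8), (2/5) = -1. Now have -(1/5).
(1/5) = 1. Collecting the sign factors: -1.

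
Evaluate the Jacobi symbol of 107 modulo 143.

-1

Both 107 ≡ 3 and 143 ≡ 3 (mod 4), so reciprocity gives (107 / 143) = -(143 / 107). Reduce: 143 ≡ 36 (mod 107). Now have -(36 / 107).
Factor out 2: 36 = 2^2·9. Since 107 ≡ 3 (mod 8), (2 / 107) = -1, and (2 / 107)^2 = +1. Now have -(9 / 107).
9 ≡ 1 (mod 4), so quadratic reciprocity gives (9 / 107) = (107 / 9). Reduce: 107 ≡ 8 (mod 9). Now have -(8 / 9).
Factor out 2: 8 = 2^3. Since 9 ≡ 1 (mod 8), (2 / 9) = +1, and (2 / 9)^3 = +1. Now have -(1 / 9).
(1 / 9) = 1. Collecting the sign factors: -1.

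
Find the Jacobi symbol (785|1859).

1

(785|1859)
  = (1859|785)    [QR: 785 ≡ 1 mod 4, sign kept]
  = (289|785)    [1859 ≡ 289 mod 785]
  = (785|289)    [QR: 289 ≡ 1 mod 4, sign kept]
  = (207|289)    [785 ≡ 207 mod 289]
  = (289|207)    [QR: 289 ≡ 1 mod 4, sign kept]
  = (82|207)    [289 ≡ 82 mod 207]
  = (41|207)    [207 ≡ 7 mod 8 ⇒ (2|207) = +1]
  = (207|41)    [QR: 41 ≡ 1 mod 4, sign kept]
  = (2|41)    [207 ≡ 2 mod 41]
  = (1|41)    [41 ≡ 1 mod 8 ⇒ (2|41) = +1]
  = 1    [(1|41) = 1]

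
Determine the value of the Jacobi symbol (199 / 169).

1

Reduce the numerator: 199 ≡ 30 (mod 169), so (199 / 169) = (30 / 169).
Factor out 2: 30 = 2·15. Since 169 ≡ 1 (mod 8), (2 / 169) = +1. Now have (15 / 169).
169 ≡ 1 (mod 4), so quadratic reciprocity gives (15 / 169) = (169 / 15). Reduce: 169 ≡ 4 (mod 15). Now have (4 / 15).
Factor out 2: 4 = 2^2. Since 15 ≡ 7 (mod 8), (2 / 15) = +1, and (2 / 15)^2 = +1. Now have (1 / 15).
(1 / 15) = 1. Collecting the sign factors: 1.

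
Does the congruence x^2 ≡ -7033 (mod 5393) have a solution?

yes

(-7033/5393)
  = (3753/5393)    [-7033 ≡ 3753 mod 5393]
  = (5393/3753)    [QR: 3753 ≡ 1 mod 4, sign kept]
  = (1640/3753)    [5393 ≡ 1640 mod 3753]
  = (205/3753)    [3753 ≡ 1 mod 8 ⇒ (2/3753)^3 = +1]
  = (3753/205)    [QR: 205 ≡ 1 mod 4, sign kept]
  = (63/205)    [3753 ≡ 63 mod 205]
  = (205/63)    [QR: 205 ≡ 1 mod 4, sign kept]
  = (16/63)    [205 ≡ 16 mod 63]
  = (1/63)    [63 ≡ 7 mod 8 ⇒ (2/63)^4 = +1]
  = 1    [(1/63) = 1]
The Legendre symbol is 1, so x^2 ≡ -7033 (mod 5393) has solution.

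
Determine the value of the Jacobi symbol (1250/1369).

1

(1250/1369)
  = (625/1369)    [1369 ≡ 1 mod 8 ⇒ (2/1369) = +1]
  = (1369/625)    [QR: 625 ≡ 1 mod 4, sign kept]
  = (119/625)    [1369 ≡ 119 mod 625]
  = (625/119)    [QR: 625 ≡ 1 mod 4, sign kept]
  = (30/119)    [625 ≡ 30 mod 119]
  = (15/119)    [119 ≡ 7 mod 8 ⇒ (2/119) = +1]
  = -(119/15)    [QR: both ≡ 3 mod 4, sign flips]
  = -(14/15)    [119 ≡ 14 mod 15]
  = -(7/15)    [15 ≡ 7 mod 8 ⇒ (2/15) = +1]
  = (15/7)    [QR: both ≡ 3 mod 4, sign flips]
  = (1/7)    [15 ≡ 1 mod 7]
  = 1    [(1/7) = 1]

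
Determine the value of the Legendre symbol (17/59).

17 ≡ 1 (mod 4), so quadratic reciprocity gives (17/59) = (59/17). Reduce: 59 ≡ 8 (mod 17). Now have (8/17).
Factor out 2: 8 = 2^3. Since 17 ≡ 1 (mod 8), (2/17) = +1, and (2/17)^3 = +1. Now have (1/17).
(1/17) = 1. Collecting the sign factors: 1.

1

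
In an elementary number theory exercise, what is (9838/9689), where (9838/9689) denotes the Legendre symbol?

1

(9838/9689)
  = (149/9689)    [9838 ≡ 149 mod 9689]
  = (9689/149)    [QR: 149 ≡ 1 mod 4, sign kept]
  = (4/149)    [9689 ≡ 4 mod 149]
  = (1/149)    [149 ≡ 5 mod 8 ⇒ (2/149)^2 = +1]
  = 1    [(1/149) = 1]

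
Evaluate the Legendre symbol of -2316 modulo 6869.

Reduce the numerator: -2316 ≡ 4553 (mod 6869), so (-2316 / 6869) = (4553 / 6869).
4553 ≡ 1 (mod 4), so quadratic reciprocity gives (4553 / 6869) = (6869 / 4553). Reduce: 6869 ≡ 2316 (mod 4553). Now have (2316 / 4553).
Factor out 2: 2316 = 2^2·579. Since 4553 ≡ 1 (mod 8), (2 / 4553) = +1, and (2 / 4553)^2 = +1. Now have (579 / 4553).
4553 ≡ 1 (mod 4), so quadratic reciprocity gives (579 / 4553) = (4553 / 579). Reduce: 4553 ≡ 500 (mod 579). Now have (500 / 579).
Factor out 2: 500 = 2^2·125. Since 579 ≡ 3 (mod 8), (2 / 579) = -1, and (2 / 579)^2 = +1. Now have (125 / 579).
125 ≡ 1 (mod 4), so quadratic reciprocity gives (125 / 579) = (579 / 125). Reduce: 579 ≡ 79 (mod 125). Now have (79 / 125).
125 ≡ 1 (mod 4), so quadratic reciprocity gives (79 / 125) = (125 / 79). Reduce: 125 ≡ 46 (mod 79). Now have (46 / 79).
Factor out 2: 46 = 2·23. Since 79 ≡ 7 (mod 8), (2 / 79) = +1. Now have (23 / 79).
Both 23 ≡ 3 and 79 ≡ 3 (mod 4), so reciprocity gives (23 / 79) = -(79 / 23). Reduce: 79 ≡ 10 (mod 23). Now have -(10 / 23).
Factor out 2: 10 = 2·5. Since 23 ≡ 7 (mod 8), (2 / 23) = +1. Now have -(5 / 23).
5 ≡ 1 (mod 4), so quadratic reciprocity gives (5 / 23) = (23 / 5). Reduce: 23 ≡ 3 (mod 5). Now have -(3 / 5).
5 ≡ 1 (mod 4), so quadratic reciprocity gives (3 / 5) = (5 / 3). Reduce: 5 ≡ 2 (mod 3). Now have -(2 / 3).
Factor out 2: 2 = 2. Since 3 ≡ 3 (mod 8), (2 / 3) = -1. Now have (1 / 3).
(1 / 3) = 1. Collecting the sign factors: 1.

1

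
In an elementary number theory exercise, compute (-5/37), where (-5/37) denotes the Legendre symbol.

-1

(-5/37)
  = (5/37)    [37 ≡ 1 mod 4 ⇒ (-1/37) = +1]
  = (37/5)    [QR: 5 ≡ 1 mod 4, sign kept]
  = (2/5)    [37 ≡ 2 mod 5]
  = -(1/5)    [5 ≡ 5 mod 8 ⇒ (2/5) = -1]
  = -1    [(1/5) = 1]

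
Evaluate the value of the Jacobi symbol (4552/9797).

(4552/9797)
  = -(569/9797)    [9797 ≡ 5 mod 8 ⇒ (2/9797)^3 = -1]
  = -(9797/569)    [QR: 569 ≡ 1 mod 4, sign kept]
  = -(124/569)    [9797 ≡ 124 mod 569]
  = -(31/569)    [569 ≡ 1 mod 8 ⇒ (2/569)^2 = +1]
  = -(569/31)    [QR: 569 ≡ 1 mod 4, sign kept]
  = -(11/31)    [569 ≡ 11 mod 31]
  = (31/11)    [QR: both ≡ 3 mod 4, sign flips]
  = (9/11)    [31 ≡ 9 mod 11]
  = (11/9)    [QR: 9 ≡ 1 mod 4, sign kept]
  = (2/9)    [11 ≡ 2 mod 9]
  = (1/9)    [9 ≡ 1 mod 8 ⇒ (2/9) = +1]
  = 1    [(1/9) = 1]

1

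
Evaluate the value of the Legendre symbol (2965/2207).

Reduce the numerator: 2965 ≡ 758 (mod 2207), so (2965/2207) = (758/2207).
Factor out 2: 758 = 2·379. Since 2207 ≡ 7 (mod 8), (2/2207) = +1. Now have (379/2207).
Both 379 ≡ 3 and 2207 ≡ 3 (mod 4), so reciprocity gives (379/2207) = -(2207/379). Reduce: 2207 ≡ 312 (mod 379). Now have -(312/379).
Factor out 2: 312 = 2^3·39. Since 379 ≡ 3 (mod 8), (2/379) = -1, and (2/379)^3 = -1. Now have (39/379).
Both 39 ≡ 3 and 379 ≡ 3 (mod 4), so reciprocity gives (39/379) = -(379/39). Reduce: 379 ≡ 28 (mod 39). Now have -(28/39).
Factor out 2: 28 = 2^2·7. Since 39 ≡ 7 (mod 8), (2/39) = +1, and (2/39)^2 = +1. Now have -(7/39).
Both 7 ≡ 3 and 39 ≡ 3 (mod 4), so reciprocity gives (7/39) = -(39/7). Reduce: 39 ≡ 4 (mod 7). Now have (4/7).
Factor out 2: 4 = 2^2. Since 7 ≡ 7 (mod 8), (2/7) = +1, and (2/7)^2 = +1. Now have (1/7).
(1/7) = 1. Collecting the sign factors: 1.

1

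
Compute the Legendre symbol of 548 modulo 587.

1

(548/587)
  = (137/587)    [587 ≡ 3 mod 8 ⇒ (2/587)^2 = +1]
  = (587/137)    [QR: 137 ≡ 1 mod 4, sign kept]
  = (39/137)    [587 ≡ 39 mod 137]
  = (137/39)    [QR: 137 ≡ 1 mod 4, sign kept]
  = (20/39)    [137 ≡ 20 mod 39]
  = (5/39)    [39 ≡ 7 mod 8 ⇒ (2/39)^2 = +1]
  = (39/5)    [QR: 5 ≡ 1 mod 4, sign kept]
  = (4/5)    [39 ≡ 4 mod 5]
  = (1/5)    [5 ≡ 5 mod 8 ⇒ (2/5)^2 = +1]
  = 1    [(1/5) = 1]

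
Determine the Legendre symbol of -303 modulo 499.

1

(-303/499)
  = -(303/499)    [499 ≡ 3 mod 4 ⇒ (-1/499) = -1]
  = (499/303)    [QR: both ≡ 3 mod 4, sign flips]
  = (196/303)    [499 ≡ 196 mod 303]
  = (49/303)    [303 ≡ 7 mod 8 ⇒ (2/303)^2 = +1]
  = (303/49)    [QR: 49 ≡ 1 mod 4, sign kept]
  = (9/49)    [303 ≡ 9 mod 49]
  = (49/9)    [QR: 9 ≡ 1 mod 4, sign kept]
  = (4/9)    [49 ≡ 4 mod 9]
  = (1/9)    [9 ≡ 1 mod 8 ⇒ (2/9)^2 = +1]
  = 1    [(1/9) = 1]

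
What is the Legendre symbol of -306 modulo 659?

(-306|659)
  = -(306|659)    [659 ≡ 3 mod 4 ⇒ (-1|659) = -1]
  = (153|659)    [659 ≡ 3 mod 8 ⇒ (2|659) = -1]
  = (659|153)    [QR: 153 ≡ 1 mod 4, sign kept]
  = (47|153)    [659 ≡ 47 mod 153]
  = (153|47)    [QR: 153 ≡ 1 mod 4, sign kept]
  = (12|47)    [153 ≡ 12 mod 47]
  = (3|47)    [47 ≡ 7 mod 8 ⇒ (2|47)^2 = +1]
  = -(47|3)    [QR: both ≡ 3 mod 4, sign flips]
  = -(2|3)    [47 ≡ 2 mod 3]
  = (1|3)    [3 ≡ 3 mod 8 ⇒ (2|3) = -1]
  = 1    [(1|3) = 1]

1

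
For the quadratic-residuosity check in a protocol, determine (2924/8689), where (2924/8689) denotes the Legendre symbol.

(2924/8689)
  = (731/8689)    [8689 ≡ 1 mod 8 ⇒ (2/8689)^2 = +1]
  = (8689/731)    [QR: 8689 ≡ 1 mod 4, sign kept]
  = (648/731)    [8689 ≡ 648 mod 731]
  = -(81/731)    [731 ≡ 3 mod 8 ⇒ (2/731)^3 = -1]
  = -(731/81)    [QR: 81 ≡ 1 mod 4, sign kept]
  = -(2/81)    [731 ≡ 2 mod 81]
  = -(1/81)    [81 ≡ 1 mod 8 ⇒ (2/81) = +1]
  = -1    [(1/81) = 1]

-1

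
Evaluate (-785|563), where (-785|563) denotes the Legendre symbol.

-1

Reduce the numerator: -785 ≡ 341 (mod 563), so (-785|563) = (341|563).
341 ≡ 1 (mod 4), so quadratic reciprocity gives (341|563) = (563|341). Reduce: 563 ≡ 222 (mod 341). Now have (222|341).
Factor out 2: 222 = 2·111. Since 341 ≡ 5 (mod 8), (2|341) = -1. Now have -(111|341).
341 ≡ 1 (mod 4), so quadratic reciprocity gives (111|341) = (341|111). Reduce: 341 ≡ 8 (mod 111). Now have -(8|111).
Factor out 2: 8 = 2^3. Since 111 ≡ 7 (mod 8), (2|111) = +1, and (2|111)^3 = +1. Now have -(1|111).
(1|111) = 1. Collecting the sign factors: -1.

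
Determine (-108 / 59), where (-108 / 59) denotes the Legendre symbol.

-1

(-108 / 59)
  = (10 / 59)    [-108 ≡ 10 mod 59]
  = -(5 / 59)    [59 ≡ 3 mod 8 ⇒ (2 / 59) = -1]
  = -(59 / 5)    [QR: 5 ≡ 1 mod 4, sign kept]
  = -(4 / 5)    [59 ≡ 4 mod 5]
  = -(1 / 5)    [5 ≡ 5 mod 8 ⇒ (2 / 5)^2 = +1]
  = -1    [(1 / 5) = 1]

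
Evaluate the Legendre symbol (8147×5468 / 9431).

-1

By multiplicativity, (8147·5468 / 9431) = (8147 / 9431)·(5468 / 9431).
First factor (8147 / 9431):
(8147 / 9431)
  = -(9431 / 8147)    [QR: both ≡ 3 mod 4, sign flips]
  = -(1284 / 8147)    [9431 ≡ 1284 mod 8147]
  = -(321 / 8147)    [8147 ≡ 3 mod 8 ⇒ (2 / 8147)^2 = +1]
  = -(8147 / 321)    [QR: 321 ≡ 1 mod 4, sign kept]
  = -(122 / 321)    [8147 ≡ 122 mod 321]
  = -(61 / 321)    [321 ≡ 1 mod 8 ⇒ (2 / 321) = +1]
  = -(321 / 61)    [QR: 61 ≡ 1 mod 4, sign kept]
  = -(16 / 61)    [321 ≡ 16 mod 61]
  = -(1 / 61)    [61 ≡ 5 mod 8 ⇒ (2 / 61)^4 = +1]
  = -1    [(1 / 61) = 1]
Second factor (5468 / 9431):
(5468 / 9431)
  = (1367 / 9431)    [9431 ≡ 7 mod 8 ⇒ (2 / 9431)^2 = +1]
  = -(9431 / 1367)    [QR: both ≡ 3 mod 4, sign flips]
  = -(1229 / 1367)    [9431 ≡ 1229 mod 1367]
  = -(1367 / 1229)    [QR: 1229 ≡ 1 mod 4, sign kept]
  = -(138 / 1229)    [1367 ≡ 138 mod 1229]
  = (69 / 1229)    [1229 ≡ 5 mod 8 ⇒ (2 / 1229) = -1]
  = (1229 / 69)    [QR: 69 ≡ 1 mod 4, sign kept]
  = (56 / 69)    [1229 ≡ 56 mod 69]
  = -(7 / 69)    [69 ≡ 5 mod 8 ⇒ (2 / 69)^3 = -1]
  = -(69 / 7)    [QR: 69 ≡ 1 mod 4, sign kept]
  = -(6 / 7)    [69 ≡ 6 mod 7]
  = -(3 / 7)    [7 ≡ 7 mod 8 ⇒ (2 / 7) = +1]
  = (7 / 3)    [QR: both ≡ 3 mod 4, sign flips]
  = (1 / 3)    [7 ≡ 1 mod 3]
  = 1    [(1 / 3) = 1]
Product: (-1)·(1) = -1.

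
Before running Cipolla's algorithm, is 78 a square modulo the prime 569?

Factor out 2: 78 = 2·39. Since 569 ≡ 1 (mod 8), (2|569) = +1. Now have (39|569).
569 ≡ 1 (mod 4), so quadratic reciprocity gives (39|569) = (569|39). Reduce: 569 ≡ 23 (mod 39). Now have (23|39).
Both 23 ≡ 3 and 39 ≡ 3 (mod 4), so reciprocity gives (23|39) = -(39|23). Reduce: 39 ≡ 16 (mod 23). Now have -(16|23).
Factor out 2: 16 = 2^4. Since 23 ≡ 7 (mod 8), (2|23) = +1, and (2|23)^4 = +1. Now have -(1|23).
(1|23) = 1. Collecting the sign factors: -1.
(78|569) = -1, and 569 is prime, so 78 is not a quadratic residue mod 569.

no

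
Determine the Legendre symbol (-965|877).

Reduce the numerator: -965 ≡ 789 (mod 877), so (-965|877) = (789|877).
789 ≡ 1 (mod 4), so quadratic reciprocity gives (789|877) = (877|789). Reduce: 877 ≡ 88 (mod 789). Now have (88|789).
Factor out 2: 88 = 2^3·11. Since 789 ≡ 5 (mod 8), (2|789) = -1, and (2|789)^3 = -1. Now have -(11|789).
789 ≡ 1 (mod 4), so quadratic reciprocity gives (11|789) = (789|11). Reduce: 789 ≡ 8 (mod 11). Now have -(8|11).
Factor out 2: 8 = 2^3. Since 11 ≡ 3 (mod 8), (2|11) = -1, and (2|11)^3 = -1. Now have (1|11).
(1|11) = 1. Collecting the sign factors: 1.

1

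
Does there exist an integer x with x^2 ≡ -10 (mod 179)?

yes

(-10|179)
  = (169|179)    [-10 ≡ 169 mod 179]
  = (179|169)    [QR: 169 ≡ 1 mod 4, sign kept]
  = (10|169)    [179 ≡ 10 mod 169]
  = (5|169)    [169 ≡ 1 mod 8 ⇒ (2|169) = +1]
  = (169|5)    [QR: 5 ≡ 1 mod 4, sign kept]
  = (4|5)    [169 ≡ 4 mod 5]
  = (1|5)    [5 ≡ 5 mod 8 ⇒ (2|5)^2 = +1]
  = 1    [(1|5) = 1]
(-10|179) = 1, and 179 is prime, so -10 is a quadratic residue mod 179.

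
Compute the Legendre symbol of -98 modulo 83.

1

(-98|83)
  = -(98|83)    [83 ≡ 3 mod 4 ⇒ (-1|83) = -1]
  = -(15|83)    [98 ≡ 15 mod 83]
  = (83|15)    [QR: both ≡ 3 mod 4, sign flips]
  = (8|15)    [83 ≡ 8 mod 15]
  = (1|15)    [15 ≡ 7 mod 8 ⇒ (2|15)^3 = +1]
  = 1    [(1|15) = 1]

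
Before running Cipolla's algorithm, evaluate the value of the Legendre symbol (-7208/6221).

(-7208/6221)
  = (7208/6221)    [6221 ≡ 1 mod 4 ⇒ (-1/6221) = +1]
  = (987/6221)    [7208 ≡ 987 mod 6221]
  = (6221/987)    [QR: 6221 ≡ 1 mod 4, sign kept]
  = (299/987)    [6221 ≡ 299 mod 987]
  = -(987/299)    [QR: both ≡ 3 mod 4, sign flips]
  = -(90/299)    [987 ≡ 90 mod 299]
  = (45/299)    [299 ≡ 3 mod 8 ⇒ (2/299) = -1]
  = (299/45)    [QR: 45 ≡ 1 mod 4, sign kept]
  = (29/45)    [299 ≡ 29 mod 45]
  = (45/29)    [QR: 29 ≡ 1 mod 4, sign kept]
  = (16/29)    [45 ≡ 16 mod 29]
  = (1/29)    [29 ≡ 5 mod 8 ⇒ (2/29)^4 = +1]
  = 1    [(1/29) = 1]

1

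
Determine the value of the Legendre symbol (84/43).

1

(84/43)
  = (41/43)    [84 ≡ 41 mod 43]
  = (43/41)    [QR: 41 ≡ 1 mod 4, sign kept]
  = (2/41)    [43 ≡ 2 mod 41]
  = (1/41)    [41 ≡ 1 mod 8 ⇒ (2/41) = +1]
  = 1    [(1/41) = 1]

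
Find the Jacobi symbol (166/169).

(166/169)
  = (83/169)    [169 ≡ 1 mod 8 ⇒ (2/169) = +1]
  = (169/83)    [QR: 169 ≡ 1 mod 4, sign kept]
  = (3/83)    [169 ≡ 3 mod 83]
  = -(83/3)    [QR: both ≡ 3 mod 4, sign flips]
  = -(2/3)    [83 ≡ 2 mod 3]
  = (1/3)    [3 ≡ 3 mod 8 ⇒ (2/3) = -1]
  = 1    [(1/3) = 1]

1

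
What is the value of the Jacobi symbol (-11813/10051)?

(-11813/10051)
  = (8289/10051)    [-11813 ≡ 8289 mod 10051]
  = (10051/8289)    [QR: 8289 ≡ 1 mod 4, sign kept]
  = (1762/8289)    [10051 ≡ 1762 mod 8289]
  = (881/8289)    [8289 ≡ 1 mod 8 ⇒ (2/8289) = +1]
  = (8289/881)    [QR: 881 ≡ 1 mod 4, sign kept]
  = (360/881)    [8289 ≡ 360 mod 881]
  = (45/881)    [881 ≡ 1 mod 8 ⇒ (2/881)^3 = +1]
  = (881/45)    [QR: 45 ≡ 1 mod 4, sign kept]
  = (26/45)    [881 ≡ 26 mod 45]
  = -(13/45)    [45 ≡ 5 mod 8 ⇒ (2/45) = -1]
  = -(45/13)    [QR: 13 ≡ 1 mod 4, sign kept]
  = -(6/13)    [45 ≡ 6 mod 13]
  = (3/13)    [13 ≡ 5 mod 8 ⇒ (2/13) = -1]
  = (13/3)    [QR: 13 ≡ 1 mod 4, sign kept]
  = (1/3)    [13 ≡ 1 mod 3]
  = 1    [(1/3) = 1]

1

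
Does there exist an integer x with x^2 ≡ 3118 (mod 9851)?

yes

(3118/9851)
  = -(1559/9851)    [9851 ≡ 3 mod 8 ⇒ (2/9851) = -1]
  = (9851/1559)    [QR: both ≡ 3 mod 4, sign flips]
  = (497/1559)    [9851 ≡ 497 mod 1559]
  = (1559/497)    [QR: 497 ≡ 1 mod 4, sign kept]
  = (68/497)    [1559 ≡ 68 mod 497]
  = (17/497)    [497 ≡ 1 mod 8 ⇒ (2/497)^2 = +1]
  = (497/17)    [QR: 17 ≡ 1 mod 4, sign kept]
  = (4/17)    [497 ≡ 4 mod 17]
  = (1/17)    [17 ≡ 1 mod 8 ⇒ (2/17)^2 = +1]
  = 1    [(1/17) = 1]
(3118/9851) = 1, and 9851 is prime, so 3118 is a quadratic residue mod 9851.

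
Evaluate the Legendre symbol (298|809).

Factor out 2: 298 = 2·149. Since 809 ≡ 1 (mod 8), (2|809) = +1. Now have (149|809).
149 ≡ 1 (mod 4), so quadratic reciprocity gives (149|809) = (809|149). Reduce: 809 ≡ 64 (mod 149). Now have (64|149).
Factor out 2: 64 = 2^6. Since 149 ≡ 5 (mod 8), (2|149) = -1, and (2|149)^6 = +1. Now have (1|149).
(1|149) = 1. Collecting the sign factors: 1.

1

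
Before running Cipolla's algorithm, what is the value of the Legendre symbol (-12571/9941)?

-1

(-12571/9941)
  = (7311/9941)    [-12571 ≡ 7311 mod 9941]
  = (9941/7311)    [QR: 9941 ≡ 1 mod 4, sign kept]
  = (2630/7311)    [9941 ≡ 2630 mod 7311]
  = (1315/7311)    [7311 ≡ 7 mod 8 ⇒ (2/7311) = +1]
  = -(7311/1315)    [QR: both ≡ 3 mod 4, sign flips]
  = -(736/1315)    [7311 ≡ 736 mod 1315]
  = (23/1315)    [1315 ≡ 3 mod 8 ⇒ (2/1315)^5 = -1]
  = -(1315/23)    [QR: both ≡ 3 mod 4, sign flips]
  = -(4/23)    [1315 ≡ 4 mod 23]
  = -(1/23)    [23 ≡ 7 mod 8 ⇒ (2/23)^2 = +1]
  = -1    [(1/23) = 1]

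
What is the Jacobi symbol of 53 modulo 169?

1

53 ≡ 1 (mod 4), so quadratic reciprocity gives (53/169) = (169/53). Reduce: 169 ≡ 10 (mod 53). Now have (10/53).
Factor out 2: 10 = 2·5. Since 53 ≡ 5 (mod 8), (2/53) = -1. Now have -(5/53).
5 ≡ 1 (mod 4), so quadratic reciprocity gives (5/53) = (53/5). Reduce: 53 ≡ 3 (mod 5). Now have -(3/5).
5 ≡ 1 (mod 4), so quadratic reciprocity gives (3/5) = (5/3). Reduce: 5 ≡ 2 (mod 3). Now have -(2/3).
Factor out 2: 2 = 2. Since 3 ≡ 3 (mod 8), (2/3) = -1. Now have (1/3).
(1/3) = 1. Collecting the sign factors: 1.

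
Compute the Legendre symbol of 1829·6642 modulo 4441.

By multiplicativity, (1829·6642/4441) = (1829/4441)·(6642/4441).
First factor (1829/4441):
(1829/4441)
  = (4441/1829)    [QR: 1829 ≡ 1 mod 4, sign kept]
  = (783/1829)    [4441 ≡ 783 mod 1829]
  = (1829/783)    [QR: 1829 ≡ 1 mod 4, sign kept]
  = (263/783)    [1829 ≡ 263 mod 783]
  = -(783/263)    [QR: both ≡ 3 mod 4, sign flips]
  = -(257/263)    [783 ≡ 257 mod 263]
  = -(263/257)    [QR: 257 ≡ 1 mod 4, sign kept]
  = -(6/257)    [263 ≡ 6 mod 257]
  = -(3/257)    [257 ≡ 1 mod 8 ⇒ (2/257) = +1]
  = -(257/3)    [QR: 257 ≡ 1 mod 4, sign kept]
  = -(2/3)    [257 ≡ 2 mod 3]
  = (1/3)    [3 ≡ 3 mod 8 ⇒ (2/3) = -1]
  = 1    [(1/3) = 1]
Second factor (6642/4441):
(6642/4441)
  = (2201/4441)    [6642 ≡ 2201 mod 4441]
  = (4441/2201)    [QR: 2201 ≡ 1 mod 4, sign kept]
  = (39/2201)    [4441 ≡ 39 mod 2201]
  = (2201/39)    [QR: 2201 ≡ 1 mod 4, sign kept]
  = (17/39)    [2201 ≡ 17 mod 39]
  = (39/17)    [QR: 17 ≡ 1 mod 4, sign kept]
  = (5/17)    [39 ≡ 5 mod 17]
  = (17/5)    [QR: 5 ≡ 1 mod 4, sign kept]
  = (2/5)    [17 ≡ 2 mod 5]
  = -(1/5)    [5 ≡ 5 mod 8 ⇒ (2/5) = -1]
  = -1    [(1/5) = 1]
Product: (1)·(-1) = -1.

-1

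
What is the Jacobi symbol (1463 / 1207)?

Reduce the numerator: 1463 ≡ 256 (mod 1207), so (1463 / 1207) = (256 / 1207).
Factor out 2: 256 = 2^8. Since 1207 ≡ 7 (mod 8), (2 / 1207) = +1, and (2 / 1207)^8 = +1. Now have (1 / 1207).
(1 / 1207) = 1. Collecting the sign factors: 1.

1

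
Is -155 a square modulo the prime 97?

Reduce the numerator: -155 ≡ 39 (mod 97), so (-155|97) = (39|97).
97 ≡ 1 (mod 4), so quadratic reciprocity gives (39|97) = (97|39). Reduce: 97 ≡ 19 (mod 39). Now have (19|39).
Both 19 ≡ 3 and 39 ≡ 3 (mod 4), so reciprocity gives (19|39) = -(39|19). Reduce: 39 ≡ 1 (mod 19). Now have -(1|19).
(1|19) = 1. Collecting the sign factors: -1.
(-155|97) = -1, and 97 is prime, so -155 is not a quadratic residue mod 97.

no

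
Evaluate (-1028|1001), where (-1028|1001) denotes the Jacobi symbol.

Reduce the numerator: -1028 ≡ 974 (mod 1001), so (-1028|1001) = (974|1001).
Factor out 2: 974 = 2·487. Since 1001 ≡ 1 (mod 8), (2|1001) = +1. Now have (487|1001).
1001 ≡ 1 (mod 4), so quadratic reciprocity gives (487|1001) = (1001|487). Reduce: 1001 ≡ 27 (mod 487). Now have (27|487).
Both 27 ≡ 3 and 487 ≡ 3 (mod 4), so reciprocity gives (27|487) = -(487|27). Reduce: 487 ≡ 1 (mod 27). Now have -(1|27).
(1|27) = 1. Collecting the sign factors: -1.

-1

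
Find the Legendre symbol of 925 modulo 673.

(925/673)
  = (252/673)    [925 ≡ 252 mod 673]
  = (63/673)    [673 ≡ 1 mod 8 ⇒ (2/673)^2 = +1]
  = (673/63)    [QR: 673 ≡ 1 mod 4, sign kept]
  = (43/63)    [673 ≡ 43 mod 63]
  = -(63/43)    [QR: both ≡ 3 mod 4, sign flips]
  = -(20/43)    [63 ≡ 20 mod 43]
  = -(5/43)    [43 ≡ 3 mod 8 ⇒ (2/43)^2 = +1]
  = -(43/5)    [QR: 5 ≡ 1 mod 4, sign kept]
  = -(3/5)    [43 ≡ 3 mod 5]
  = -(5/3)    [QR: 5 ≡ 1 mod 4, sign kept]
  = -(2/3)    [5 ≡ 2 mod 3]
  = (1/3)    [3 ≡ 3 mod 8 ⇒ (2/3) = -1]
  = 1    [(1/3) = 1]

1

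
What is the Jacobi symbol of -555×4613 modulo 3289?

By multiplicativity, (-555·4613/3289) = (-555/3289)·(4613/3289).
First factor (-555/3289):
(-555/3289)
  = (555/3289)    [3289 ≡ 1 mod 4 ⇒ (-1/3289) = +1]
  = (3289/555)    [QR: 3289 ≡ 1 mod 4, sign kept]
  = (514/555)    [3289 ≡ 514 mod 555]
  = -(257/555)    [555 ≡ 3 mod 8 ⇒ (2/555) = -1]
  = -(555/257)    [QR: 257 ≡ 1 mod 4, sign kept]
  = -(41/257)    [555 ≡ 41 mod 257]
  = -(257/41)    [QR: 41 ≡ 1 mod 4, sign kept]
  = -(11/41)    [257 ≡ 11 mod 41]
  = -(41/11)    [QR: 41 ≡ 1 mod 4, sign kept]
  = -(8/11)    [41 ≡ 8 mod 11]
  = (1/11)    [11 ≡ 3 mod 8 ⇒ (2/11)^3 = -1]
  = 1    [(1/11) = 1]
Second factor (4613/3289):
(4613/3289)
  = (1324/3289)    [4613 ≡ 1324 mod 3289]
  = (331/3289)    [3289 ≡ 1 mod 8 ⇒ (2/3289)^2 = +1]
  = (3289/331)    [QR: 3289 ≡ 1 mod 4, sign kept]
  = (310/331)    [3289 ≡ 310 mod 331]
  = -(155/331)    [331 ≡ 3 mod 8 ⇒ (2/331) = -1]
  = (331/155)    [QR: both ≡ 3 mod 4, sign flips]
  = (21/155)    [331 ≡ 21 mod 155]
  = (155/21)    [QR: 21 ≡ 1 mod 4, sign kept]
  = (8/21)    [155 ≡ 8 mod 21]
  = -(1/21)    [21 ≡ 5 mod 8 ⇒ (2/21)^3 = -1]
  = -1    [(1/21) = 1]
Product: (1)·(-1) = -1.

-1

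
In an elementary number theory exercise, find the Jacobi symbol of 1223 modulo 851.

-1

Reduce the numerator: 1223 ≡ 372 (mod 851), so (1223/851) = (372/851).
Factor out 2: 372 = 2^2·93. Since 851 ≡ 3 (mod 8), (2/851) = -1, and (2/851)^2 = +1. Now have (93/851).
93 ≡ 1 (mod 4), so quadratic reciprocity gives (93/851) = (851/93). Reduce: 851 ≡ 14 (mod 93). Now have (14/93).
Factor out 2: 14 = 2·7. Since 93 ≡ 5 (mod 8), (2/93) = -1. Now have -(7/93).
93 ≡ 1 (mod 4), so quadratic reciprocity gives (7/93) = (93/7). Reduce: 93 ≡ 2 (mod 7). Now have -(2/7).
Factor out 2: 2 = 2. Since 7 ≡ 7 (mod 8), (2/7) = +1. Now have -(1/7).
(1/7) = 1. Collecting the sign factors: -1.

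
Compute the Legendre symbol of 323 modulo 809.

-1

(323/809)
  = (809/323)    [QR: 809 ≡ 1 mod 4, sign kept]
  = (163/323)    [809 ≡ 163 mod 323]
  = -(323/163)    [QR: both ≡ 3 mod 4, sign flips]
  = -(160/163)    [323 ≡ 160 mod 163]
  = (5/163)    [163 ≡ 3 mod 8 ⇒ (2/163)^5 = -1]
  = (163/5)    [QR: 5 ≡ 1 mod 4, sign kept]
  = (3/5)    [163 ≡ 3 mod 5]
  = (5/3)    [QR: 5 ≡ 1 mod 4, sign kept]
  = (2/3)    [5 ≡ 2 mod 3]
  = -(1/3)    [3 ≡ 3 mod 8 ⇒ (2/3) = -1]
  = -1    [(1/3) = 1]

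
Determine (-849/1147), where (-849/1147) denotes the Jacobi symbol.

(-849/1147)
  = -(849/1147)    [1147 ≡ 3 mod 4 ⇒ (-1/1147) = -1]
  = -(1147/849)    [QR: 849 ≡ 1 mod 4, sign kept]
  = -(298/849)    [1147 ≡ 298 mod 849]
  = -(149/849)    [849 ≡ 1 mod 8 ⇒ (2/849) = +1]
  = -(849/149)    [QR: 149 ≡ 1 mod 4, sign kept]
  = -(104/149)    [849 ≡ 104 mod 149]
  = (13/149)    [149 ≡ 5 mod 8 ⇒ (2/149)^3 = -1]
  = (149/13)    [QR: 13 ≡ 1 mod 4, sign kept]
  = (6/13)    [149 ≡ 6 mod 13]
  = -(3/13)    [13 ≡ 5 mod 8 ⇒ (2/13) = -1]
  = -(13/3)    [QR: 13 ≡ 1 mod 4, sign kept]
  = -(1/3)    [13 ≡ 1 mod 3]
  = -1    [(1/3) = 1]

-1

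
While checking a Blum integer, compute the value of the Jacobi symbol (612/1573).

Factor out 2: 612 = 2^2·153. Since 1573 ≡ 5 (mod 8), (2/1573) = -1, and (2/1573)^2 = +1. Now have (153/1573).
153 ≡ 1 (mod 4), so quadratic reciprocity gives (153/1573) = (1573/153). Reduce: 1573 ≡ 43 (mod 153). Now have (43/153).
153 ≡ 1 (mod 4), so quadratic reciprocity gives (43/153) = (153/43). Reduce: 153 ≡ 24 (mod 43). Now have (24/43).
Factor out 2: 24 = 2^3·3. Since 43 ≡ 3 (mod 8), (2/43) = -1, and (2/43)^3 = -1. Now have -(3/43).
Both 3 ≡ 3 and 43 ≡ 3 (mod 4), so reciprocity gives (3/43) = -(43/3). Reduce: 43 ≡ 1 (mod 3). Now have (1/3).
(1/3) = 1. Collecting the sign factors: 1.

1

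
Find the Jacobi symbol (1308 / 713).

Reduce the numerator: 1308 ≡ 595 (mod 713), so (1308 / 713) = (595 / 713).
713 ≡ 1 (mod 4), so quadratic reciprocity gives (595 / 713) = (713 / 595). Reduce: 713 ≡ 118 (mod 595). Now have (118 / 595).
Factor out 2: 118 = 2·59. Since 595 ≡ 3 (mod 8), (2 / 595) = -1. Now have -(59 / 595).
Both 59 ≡ 3 and 595 ≡ 3 (mod 4), so reciprocity gives (59 / 595) = -(595 / 59). Reduce: 595 ≡ 5 (mod 59). Now have (5 / 59).
5 ≡ 1 (mod 4), so quadratic reciprocity gives (5 / 59) = (59 / 5). Reduce: 59 ≡ 4 (mod 5). Now have (4 / 5).
Factor out 2: 4 = 2^2. Since 5 ≡ 5 (mod 8), (2 / 5) = -1, and (2 / 5)^2 = +1. Now have (1 / 5).
(1 / 5) = 1. Collecting the sign factors: 1.

1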